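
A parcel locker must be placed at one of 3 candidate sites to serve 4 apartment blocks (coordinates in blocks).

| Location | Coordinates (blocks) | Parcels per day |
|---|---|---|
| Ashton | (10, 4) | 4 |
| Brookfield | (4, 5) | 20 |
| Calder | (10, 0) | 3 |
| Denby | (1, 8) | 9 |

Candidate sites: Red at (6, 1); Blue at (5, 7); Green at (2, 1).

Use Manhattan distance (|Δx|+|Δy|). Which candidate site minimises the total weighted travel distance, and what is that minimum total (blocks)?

Total weighted distance at each candidate:
  Red (6, 1): total = 271
  Blue (5, 7): total = 173
  Green (2, 1): total = 263
Minimum is at Blue with total 173 blocks.

Blue, total 173 blocks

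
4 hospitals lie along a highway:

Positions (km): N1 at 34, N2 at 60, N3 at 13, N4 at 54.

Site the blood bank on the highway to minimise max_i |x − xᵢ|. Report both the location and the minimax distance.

location 36.5, max distance 23.5

The 1-center on a line is the midpoint of the two extreme points: leftmost at 13, rightmost at 60.
Optimal location = (13 + 60)/2 = 36.5; maximum distance = (60 − 13)/2 = 23.5.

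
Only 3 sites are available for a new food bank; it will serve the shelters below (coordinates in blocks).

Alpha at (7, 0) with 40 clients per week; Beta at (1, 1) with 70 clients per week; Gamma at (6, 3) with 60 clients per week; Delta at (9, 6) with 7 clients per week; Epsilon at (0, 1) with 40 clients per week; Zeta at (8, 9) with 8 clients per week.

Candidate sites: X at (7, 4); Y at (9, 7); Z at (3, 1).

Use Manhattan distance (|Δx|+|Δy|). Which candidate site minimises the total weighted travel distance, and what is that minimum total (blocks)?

Total weighted distance at each candidate:
  X (7, 4): total = 1386
  Y (9, 7): total = 2391
  Z (3, 1): total = 941
Minimum is at Z with total 941 blocks.

Z, total 941 blocks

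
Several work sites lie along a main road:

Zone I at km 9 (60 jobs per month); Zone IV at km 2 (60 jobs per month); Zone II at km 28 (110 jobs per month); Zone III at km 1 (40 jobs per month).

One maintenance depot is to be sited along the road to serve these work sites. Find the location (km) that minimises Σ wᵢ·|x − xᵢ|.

For a sum of weighted absolute distances on a line, the optimum is the weighted median (not the mean). Total weight W = 270; half-weight = 135.
Sort by position and accumulate weight:
  km 1 (Zone III, w=40) → cum 40
  km 2 (Zone IV, w=60) → cum 100
  km 9 (Zone I, w=60) → cum 160  ≥ 135 → median here
  km 28 (Zone II, w=110) → cum 270
Optimal location: km 9.

x = 9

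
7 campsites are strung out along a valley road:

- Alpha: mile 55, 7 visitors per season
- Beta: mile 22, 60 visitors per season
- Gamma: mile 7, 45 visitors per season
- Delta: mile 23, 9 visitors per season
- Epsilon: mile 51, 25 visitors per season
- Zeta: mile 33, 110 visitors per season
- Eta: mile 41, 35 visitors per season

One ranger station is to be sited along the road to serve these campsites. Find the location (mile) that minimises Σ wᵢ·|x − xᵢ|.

x = 33

For a sum of weighted absolute distances on a line, the optimum is the weighted median (not the mean). Total weight W = 291; half-weight = 145.5.
Sort by position and accumulate weight:
  mile 7 (Gamma, w=45) → cum 45
  mile 22 (Beta, w=60) → cum 105
  mile 23 (Delta, w=9) → cum 114
  mile 33 (Zeta, w=110) → cum 224  ≥ 145.5 → median here
  mile 41 (Eta, w=35) → cum 259
  mile 51 (Epsilon, w=25) → cum 284
  mile 55 (Alpha, w=7) → cum 291
Optimal location: mile 33.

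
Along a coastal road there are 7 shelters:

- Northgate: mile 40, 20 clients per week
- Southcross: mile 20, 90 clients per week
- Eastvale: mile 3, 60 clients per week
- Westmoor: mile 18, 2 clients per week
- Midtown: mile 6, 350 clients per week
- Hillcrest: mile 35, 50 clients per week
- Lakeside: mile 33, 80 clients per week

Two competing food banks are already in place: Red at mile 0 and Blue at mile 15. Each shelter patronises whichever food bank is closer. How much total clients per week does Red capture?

The indifferent point is the midpoint (0+15)/2 = 7.5; shelters left of it (closer to Red at 0) go to Red, those right go to Blue.
  Eastvale at 3 (w=60) → Red
  Midtown at 6 (w=350) → Red
  Westmoor at 18 (w=2) → Blue
  Southcross at 20 (w=90) → Blue
  Lakeside at 33 (w=80) → Blue
  Hillcrest at 35 (w=50) → Blue
  Northgate at 40 (w=20) → Blue
Red captures 410; Blue captures 242.

410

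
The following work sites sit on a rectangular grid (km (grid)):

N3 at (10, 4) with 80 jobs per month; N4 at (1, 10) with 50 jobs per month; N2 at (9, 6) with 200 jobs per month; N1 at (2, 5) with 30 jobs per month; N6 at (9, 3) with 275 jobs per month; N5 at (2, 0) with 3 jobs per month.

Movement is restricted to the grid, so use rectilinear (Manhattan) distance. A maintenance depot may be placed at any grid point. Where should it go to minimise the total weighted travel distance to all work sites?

Manhattan distance separates: Σwᵢ(|x−xᵢ|+|y−yᵢ|) = Σwᵢ|x−xᵢ| + Σwᵢ|y−yᵢ|, so x and y are optimised independently as 1-D weighted medians.
Total weight W = 638; half = 319.
x-coordinate, sorted with cumulative weight:
  x=1 (N4, w=50) cum 50
  x=2 (N1, w=30) cum 80
  x=2 (N5, w=3) cum 83
  x=9 (N2, w=200) cum 283
  x=9 (N6, w=275) cum 558  ← median
  x=10 (N3, w=80) cum 638
⇒ x* = 9
y-coordinate, sorted with cumulative weight:
  y=0 (N5, w=3) cum 3
  y=3 (N6, w=275) cum 278
  y=4 (N3, w=80) cum 358  ← median
  y=5 (N1, w=30) cum 388
  y=6 (N2, w=200) cum 588
  y=10 (N4, w=50) cum 638
⇒ y* = 4

(9, 4)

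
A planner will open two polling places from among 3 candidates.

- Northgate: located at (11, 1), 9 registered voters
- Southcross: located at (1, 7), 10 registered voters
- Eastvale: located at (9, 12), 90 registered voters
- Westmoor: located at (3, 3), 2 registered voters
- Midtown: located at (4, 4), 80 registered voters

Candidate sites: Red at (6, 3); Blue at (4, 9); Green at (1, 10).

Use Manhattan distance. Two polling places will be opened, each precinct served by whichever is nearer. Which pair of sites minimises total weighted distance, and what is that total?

{Red, Blue}, total 1079

Evaluate every pair (each demand assigned to the nearer of the two):
  {Red, Blue}: total = 1079
  {Red, Green}: total = 1239
  {Blue, Green}: total = 1299
Best pair: {Red, Blue} with total 1079.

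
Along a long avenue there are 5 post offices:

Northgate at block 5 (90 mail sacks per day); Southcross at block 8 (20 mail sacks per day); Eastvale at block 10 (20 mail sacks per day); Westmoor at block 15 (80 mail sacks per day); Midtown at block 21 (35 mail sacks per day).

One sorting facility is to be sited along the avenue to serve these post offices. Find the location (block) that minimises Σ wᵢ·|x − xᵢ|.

For a sum of weighted absolute distances on a line, the optimum is the weighted median (not the mean). Total weight W = 245; half-weight = 122.5.
Sort by position and accumulate weight:
  block 5 (Northgate, w=90) → cum 90
  block 8 (Southcross, w=20) → cum 110
  block 10 (Eastvale, w=20) → cum 130  ≥ 122.5 → median here
  block 15 (Westmoor, w=80) → cum 210
  block 21 (Midtown, w=35) → cum 245
Optimal location: block 10.

x = 10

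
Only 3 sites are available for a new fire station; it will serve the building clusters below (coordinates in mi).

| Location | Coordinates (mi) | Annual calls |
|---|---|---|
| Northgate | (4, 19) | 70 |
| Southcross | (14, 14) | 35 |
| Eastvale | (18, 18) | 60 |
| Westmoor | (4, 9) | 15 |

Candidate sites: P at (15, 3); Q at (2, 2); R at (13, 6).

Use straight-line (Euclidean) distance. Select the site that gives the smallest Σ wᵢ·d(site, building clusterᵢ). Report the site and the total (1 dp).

R, total 2311.3 mi

Total weighted distance at each candidate:
  P (15, 3): total = 2851.5
  Q (2, 2): total = 3259.0
  R (13, 6): total = 2311.3
Minimum is at R with total 2311.3 mi.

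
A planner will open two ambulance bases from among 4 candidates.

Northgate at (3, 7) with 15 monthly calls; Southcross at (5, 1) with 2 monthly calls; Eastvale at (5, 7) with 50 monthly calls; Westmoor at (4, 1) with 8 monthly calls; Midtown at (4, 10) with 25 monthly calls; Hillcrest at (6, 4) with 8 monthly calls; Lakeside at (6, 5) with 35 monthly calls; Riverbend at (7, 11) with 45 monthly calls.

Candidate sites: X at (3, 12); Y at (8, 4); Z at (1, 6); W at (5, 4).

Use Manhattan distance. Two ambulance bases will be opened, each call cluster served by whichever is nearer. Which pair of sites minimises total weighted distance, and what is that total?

Evaluate every pair (each demand assigned to the nearer of the two):
  {X, W}: total = 641
  {X, Y}: total = 864
  {Y, W}: total = 876
  {Z, W}: total = 891
  {X, Z}: total = 943
  {Y, Z}: total = 1019
Best pair: {X, W} with total 641.

{X, W}, total 641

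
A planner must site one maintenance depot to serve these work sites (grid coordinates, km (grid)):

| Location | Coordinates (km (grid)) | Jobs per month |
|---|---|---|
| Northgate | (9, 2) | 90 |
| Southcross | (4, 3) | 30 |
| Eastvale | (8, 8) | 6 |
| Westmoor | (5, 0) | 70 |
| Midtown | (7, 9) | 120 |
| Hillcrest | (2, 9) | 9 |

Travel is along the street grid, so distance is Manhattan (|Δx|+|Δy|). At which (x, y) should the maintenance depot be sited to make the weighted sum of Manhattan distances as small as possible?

(7, 3)

Manhattan distance separates: Σwᵢ(|x−xᵢ|+|y−yᵢ|) = Σwᵢ|x−xᵢ| + Σwᵢ|y−yᵢ|, so x and y are optimised independently as 1-D weighted medians.
Total weight W = 325; half = 162.5.
x-coordinate, sorted with cumulative weight:
  x=2 (Hillcrest, w=9) cum 9
  x=4 (Southcross, w=30) cum 39
  x=5 (Westmoor, w=70) cum 109
  x=7 (Midtown, w=120) cum 229  ← median
  x=8 (Eastvale, w=6) cum 235
  x=9 (Northgate, w=90) cum 325
⇒ x* = 7
y-coordinate, sorted with cumulative weight:
  y=0 (Westmoor, w=70) cum 70
  y=2 (Northgate, w=90) cum 160
  y=3 (Southcross, w=30) cum 190  ← median
  y=8 (Eastvale, w=6) cum 196
  y=9 (Midtown, w=120) cum 316
  y=9 (Hillcrest, w=9) cum 325
⇒ y* = 3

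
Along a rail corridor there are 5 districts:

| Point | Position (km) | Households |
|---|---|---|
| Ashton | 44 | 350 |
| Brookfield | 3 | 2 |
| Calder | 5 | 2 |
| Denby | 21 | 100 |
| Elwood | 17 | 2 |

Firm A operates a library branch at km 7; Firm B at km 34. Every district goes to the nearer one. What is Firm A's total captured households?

6

The indifferent point is the midpoint (7+34)/2 = 20.5; districts left of it (closer to Firm A at 7) go to Firm A, those right go to Firm B.
  Brookfield at 3 (w=2) → Firm A
  Calder at 5 (w=2) → Firm A
  Elwood at 17 (w=2) → Firm A
  Denby at 21 (w=100) → Firm B
  Ashton at 44 (w=350) → Firm B
Firm A captures 6; Firm B captures 450.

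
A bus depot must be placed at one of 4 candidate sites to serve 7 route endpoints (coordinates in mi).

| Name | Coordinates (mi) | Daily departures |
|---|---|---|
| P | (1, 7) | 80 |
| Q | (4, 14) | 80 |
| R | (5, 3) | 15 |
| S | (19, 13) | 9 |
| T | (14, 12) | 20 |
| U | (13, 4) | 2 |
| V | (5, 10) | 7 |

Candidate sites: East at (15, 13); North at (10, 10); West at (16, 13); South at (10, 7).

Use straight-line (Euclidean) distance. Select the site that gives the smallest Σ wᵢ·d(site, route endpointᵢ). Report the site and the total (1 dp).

North, total 1688.1 mi

Total weighted distance at each candidate:
  East (15, 13): total = 2470.1
  North (10, 10): total = 1688.1
  West (16, 13): total = 2649.3
  South (10, 7): total = 1828.3
Minimum is at North with total 1688.1 mi.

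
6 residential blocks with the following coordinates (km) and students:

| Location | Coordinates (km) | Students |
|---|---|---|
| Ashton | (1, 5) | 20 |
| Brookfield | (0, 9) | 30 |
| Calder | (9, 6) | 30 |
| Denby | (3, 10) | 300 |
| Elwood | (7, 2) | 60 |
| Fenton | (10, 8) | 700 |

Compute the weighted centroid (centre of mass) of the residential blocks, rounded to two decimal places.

(7.55, 8.13)

The minimiser of Σwᵢ‖p−pᵢ‖² is the weighted centroid p* = (Σwᵢpᵢ)/(Σwᵢ).
Σwᵢ = 1140.
Σwᵢxᵢ = 20·1 + 30·0 + 30·9 + 300·3 + 60·7 + 700·10 = 8610.
Σwᵢyᵢ = 20·5 + 30·9 + 30·6 + 300·10 + 60·2 + 700·8 = 9270.
x* = 8610/1140 = 7.55, y* = 9270/1140 = 8.13.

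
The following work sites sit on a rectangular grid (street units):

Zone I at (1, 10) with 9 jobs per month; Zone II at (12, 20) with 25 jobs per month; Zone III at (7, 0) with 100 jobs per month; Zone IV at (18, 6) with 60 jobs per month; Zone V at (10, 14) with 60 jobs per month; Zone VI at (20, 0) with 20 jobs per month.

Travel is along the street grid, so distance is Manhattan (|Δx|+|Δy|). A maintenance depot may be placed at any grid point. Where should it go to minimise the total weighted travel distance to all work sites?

Manhattan distance separates: Σwᵢ(|x−xᵢ|+|y−yᵢ|) = Σwᵢ|x−xᵢ| + Σwᵢ|y−yᵢ|, so x and y are optimised independently as 1-D weighted medians.
Total weight W = 274; half = 137.
x-coordinate, sorted with cumulative weight:
  x=1 (Zone I, w=9) cum 9
  x=7 (Zone III, w=100) cum 109
  x=10 (Zone V, w=60) cum 169  ← median
  x=12 (Zone II, w=25) cum 194
  x=18 (Zone IV, w=60) cum 254
  x=20 (Zone VI, w=20) cum 274
⇒ x* = 10
y-coordinate, sorted with cumulative weight:
  y=0 (Zone III, w=100) cum 100
  y=0 (Zone VI, w=20) cum 120
  y=6 (Zone IV, w=60) cum 180  ← median
  y=10 (Zone I, w=9) cum 189
  y=14 (Zone V, w=60) cum 249
  y=20 (Zone II, w=25) cum 274
⇒ y* = 6

(10, 6)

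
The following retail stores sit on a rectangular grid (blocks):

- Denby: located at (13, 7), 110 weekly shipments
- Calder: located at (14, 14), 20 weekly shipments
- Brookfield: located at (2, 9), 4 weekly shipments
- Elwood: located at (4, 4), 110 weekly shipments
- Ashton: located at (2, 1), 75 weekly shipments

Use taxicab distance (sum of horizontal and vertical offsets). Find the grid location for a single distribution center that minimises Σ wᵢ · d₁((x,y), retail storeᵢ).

Manhattan distance separates: Σwᵢ(|x−xᵢ|+|y−yᵢ|) = Σwᵢ|x−xᵢ| + Σwᵢ|y−yᵢ|, so x and y are optimised independently as 1-D weighted medians.
Total weight W = 319; half = 159.5.
x-coordinate, sorted with cumulative weight:
  x=2 (Brookfield, w=4) cum 4
  x=2 (Ashton, w=75) cum 79
  x=4 (Elwood, w=110) cum 189  ← median
  x=13 (Denby, w=110) cum 299
  x=14 (Calder, w=20) cum 319
⇒ x* = 4
y-coordinate, sorted with cumulative weight:
  y=1 (Ashton, w=75) cum 75
  y=4 (Elwood, w=110) cum 185  ← median
  y=7 (Denby, w=110) cum 295
  y=9 (Brookfield, w=4) cum 299
  y=14 (Calder, w=20) cum 319
⇒ y* = 4

(4, 4)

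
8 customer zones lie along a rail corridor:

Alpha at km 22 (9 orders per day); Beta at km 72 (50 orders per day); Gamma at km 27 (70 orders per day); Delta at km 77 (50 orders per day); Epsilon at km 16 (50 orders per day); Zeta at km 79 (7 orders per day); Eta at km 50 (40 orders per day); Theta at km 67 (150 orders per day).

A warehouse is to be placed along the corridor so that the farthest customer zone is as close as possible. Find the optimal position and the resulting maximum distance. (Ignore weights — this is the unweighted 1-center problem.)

location 47.5, max distance 31.5

The 1-center on a line is the midpoint of the two extreme points: leftmost at 16, rightmost at 79.
Optimal location = (16 + 79)/2 = 47.5; maximum distance = (79 − 16)/2 = 31.5.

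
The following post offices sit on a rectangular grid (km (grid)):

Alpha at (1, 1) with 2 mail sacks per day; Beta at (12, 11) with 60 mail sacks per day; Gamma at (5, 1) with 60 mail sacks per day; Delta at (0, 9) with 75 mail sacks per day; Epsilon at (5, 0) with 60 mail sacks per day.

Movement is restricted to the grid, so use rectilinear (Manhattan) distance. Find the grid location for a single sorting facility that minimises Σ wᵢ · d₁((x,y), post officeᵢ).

Manhattan distance separates: Σwᵢ(|x−xᵢ|+|y−yᵢ|) = Σwᵢ|x−xᵢ| + Σwᵢ|y−yᵢ|, so x and y are optimised independently as 1-D weighted medians.
Total weight W = 257; half = 128.5.
x-coordinate, sorted with cumulative weight:
  x=0 (Delta, w=75) cum 75
  x=1 (Alpha, w=2) cum 77
  x=5 (Gamma, w=60) cum 137  ← median
  x=5 (Epsilon, w=60) cum 197
  x=12 (Beta, w=60) cum 257
⇒ x* = 5
y-coordinate, sorted with cumulative weight:
  y=0 (Epsilon, w=60) cum 60
  y=1 (Alpha, w=2) cum 62
  y=1 (Gamma, w=60) cum 122
  y=9 (Delta, w=75) cum 197  ← median
  y=11 (Beta, w=60) cum 257
⇒ y* = 9

(5, 9)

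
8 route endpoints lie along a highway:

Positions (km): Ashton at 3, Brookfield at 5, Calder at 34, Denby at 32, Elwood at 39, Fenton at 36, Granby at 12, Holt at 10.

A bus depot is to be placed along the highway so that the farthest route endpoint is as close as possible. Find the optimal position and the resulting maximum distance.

The 1-center on a line is the midpoint of the two extreme points: leftmost at 3, rightmost at 39.
Optimal location = (3 + 39)/2 = 21; maximum distance = (39 − 3)/2 = 18.

location 21, max distance 18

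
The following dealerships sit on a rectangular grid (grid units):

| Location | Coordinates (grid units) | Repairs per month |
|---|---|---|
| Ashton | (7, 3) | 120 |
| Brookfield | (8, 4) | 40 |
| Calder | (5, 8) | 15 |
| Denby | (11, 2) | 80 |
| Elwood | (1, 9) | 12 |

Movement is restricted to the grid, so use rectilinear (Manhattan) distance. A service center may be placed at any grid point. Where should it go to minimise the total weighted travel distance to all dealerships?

Manhattan distance separates: Σwᵢ(|x−xᵢ|+|y−yᵢ|) = Σwᵢ|x−xᵢ| + Σwᵢ|y−yᵢ|, so x and y are optimised independently as 1-D weighted medians.
Total weight W = 267; half = 133.5.
x-coordinate, sorted with cumulative weight:
  x=1 (Elwood, w=12) cum 12
  x=5 (Calder, w=15) cum 27
  x=7 (Ashton, w=120) cum 147  ← median
  x=8 (Brookfield, w=40) cum 187
  x=11 (Denby, w=80) cum 267
⇒ x* = 7
y-coordinate, sorted with cumulative weight:
  y=2 (Denby, w=80) cum 80
  y=3 (Ashton, w=120) cum 200  ← median
  y=4 (Brookfield, w=40) cum 240
  y=8 (Calder, w=15) cum 255
  y=9 (Elwood, w=12) cum 267
⇒ y* = 3

(7, 3)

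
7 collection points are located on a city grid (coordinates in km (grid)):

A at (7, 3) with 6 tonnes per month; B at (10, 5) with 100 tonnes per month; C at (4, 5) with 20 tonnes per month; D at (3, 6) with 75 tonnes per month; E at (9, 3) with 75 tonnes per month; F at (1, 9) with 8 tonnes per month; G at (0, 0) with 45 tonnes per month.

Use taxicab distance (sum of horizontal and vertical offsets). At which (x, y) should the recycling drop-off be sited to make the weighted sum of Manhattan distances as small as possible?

(9, 5)

Manhattan distance separates: Σwᵢ(|x−xᵢ|+|y−yᵢ|) = Σwᵢ|x−xᵢ| + Σwᵢ|y−yᵢ|, so x and y are optimised independently as 1-D weighted medians.
Total weight W = 329; half = 164.5.
x-coordinate, sorted with cumulative weight:
  x=0 (G, w=45) cum 45
  x=1 (F, w=8) cum 53
  x=3 (D, w=75) cum 128
  x=4 (C, w=20) cum 148
  x=7 (A, w=6) cum 154
  x=9 (E, w=75) cum 229  ← median
  x=10 (B, w=100) cum 329
⇒ x* = 9
y-coordinate, sorted with cumulative weight:
  y=0 (G, w=45) cum 45
  y=3 (A, w=6) cum 51
  y=3 (E, w=75) cum 126
  y=5 (B, w=100) cum 226  ← median
  y=5 (C, w=20) cum 246
  y=6 (D, w=75) cum 321
  y=9 (F, w=8) cum 329
⇒ y* = 5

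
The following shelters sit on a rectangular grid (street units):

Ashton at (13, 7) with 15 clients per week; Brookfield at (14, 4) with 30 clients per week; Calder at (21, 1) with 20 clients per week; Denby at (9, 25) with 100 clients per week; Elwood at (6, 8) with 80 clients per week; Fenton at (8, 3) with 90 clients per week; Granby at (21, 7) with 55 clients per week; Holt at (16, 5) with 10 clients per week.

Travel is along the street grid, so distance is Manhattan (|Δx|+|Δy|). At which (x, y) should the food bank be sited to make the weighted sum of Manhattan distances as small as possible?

(9, 7)

Manhattan distance separates: Σwᵢ(|x−xᵢ|+|y−yᵢ|) = Σwᵢ|x−xᵢ| + Σwᵢ|y−yᵢ|, so x and y are optimised independently as 1-D weighted medians.
Total weight W = 400; half = 200.
x-coordinate, sorted with cumulative weight:
  x=6 (Elwood, w=80) cum 80
  x=8 (Fenton, w=90) cum 170
  x=9 (Denby, w=100) cum 270  ← median
  x=13 (Ashton, w=15) cum 285
  x=14 (Brookfield, w=30) cum 315
  x=16 (Holt, w=10) cum 325
  x=21 (Calder, w=20) cum 345
  x=21 (Granby, w=55) cum 400
⇒ x* = 9
y-coordinate, sorted with cumulative weight:
  y=1 (Calder, w=20) cum 20
  y=3 (Fenton, w=90) cum 110
  y=4 (Brookfield, w=30) cum 140
  y=5 (Holt, w=10) cum 150
  y=7 (Ashton, w=15) cum 165
  y=7 (Granby, w=55) cum 220  ← median
  y=8 (Elwood, w=80) cum 300
  y=25 (Denby, w=100) cum 400
⇒ y* = 7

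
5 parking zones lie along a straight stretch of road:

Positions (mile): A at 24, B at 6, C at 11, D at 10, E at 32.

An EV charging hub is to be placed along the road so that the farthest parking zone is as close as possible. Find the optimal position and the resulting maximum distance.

The 1-center on a line is the midpoint of the two extreme points: leftmost at 6, rightmost at 32.
Optimal location = (6 + 32)/2 = 19; maximum distance = (32 − 6)/2 = 13.

location 19, max distance 13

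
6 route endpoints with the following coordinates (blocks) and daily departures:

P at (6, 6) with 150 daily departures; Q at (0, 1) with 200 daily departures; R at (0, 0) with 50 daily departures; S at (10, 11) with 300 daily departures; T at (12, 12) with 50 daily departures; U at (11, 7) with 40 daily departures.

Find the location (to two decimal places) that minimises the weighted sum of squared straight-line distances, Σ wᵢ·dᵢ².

(6.25, 6.68)

The minimiser of Σwᵢ‖p−pᵢ‖² is the weighted centroid p* = (Σwᵢpᵢ)/(Σwᵢ).
Σwᵢ = 790.
Σwᵢxᵢ = 150·6 + 200·0 + 50·0 + 300·10 + 50·12 + 40·11 = 4940.
Σwᵢyᵢ = 150·6 + 200·1 + 50·0 + 300·11 + 50·12 + 40·7 = 5280.
x* = 4940/790 = 6.25, y* = 5280/790 = 6.68.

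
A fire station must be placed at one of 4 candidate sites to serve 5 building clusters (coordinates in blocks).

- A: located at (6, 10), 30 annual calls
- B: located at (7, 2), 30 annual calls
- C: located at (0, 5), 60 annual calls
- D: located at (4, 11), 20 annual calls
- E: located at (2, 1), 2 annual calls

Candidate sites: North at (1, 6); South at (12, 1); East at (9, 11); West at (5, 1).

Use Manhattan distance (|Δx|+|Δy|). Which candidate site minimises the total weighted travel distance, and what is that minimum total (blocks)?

North, total 862 blocks

Total weighted distance at each candidate:
  North (1, 6): total = 862
  South (12, 1): total = 1970
  East (9, 11): total = 1484
  West (5, 1): total = 1156
Minimum is at North with total 862 blocks.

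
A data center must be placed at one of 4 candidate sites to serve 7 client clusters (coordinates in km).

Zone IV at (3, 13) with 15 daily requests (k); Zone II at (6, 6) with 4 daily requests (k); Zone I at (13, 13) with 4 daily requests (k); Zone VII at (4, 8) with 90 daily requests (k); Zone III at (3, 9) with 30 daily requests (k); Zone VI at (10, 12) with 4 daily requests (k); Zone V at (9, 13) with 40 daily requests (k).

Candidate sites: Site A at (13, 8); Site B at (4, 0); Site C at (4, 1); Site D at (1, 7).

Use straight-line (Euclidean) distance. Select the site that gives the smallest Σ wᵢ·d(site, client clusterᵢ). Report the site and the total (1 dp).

Site D, total 979.6 km

Total weighted distance at each candidate:
  Site A (13, 8): total = 1604.4
  Site B (4, 0): total = 1886.6
  Site C (4, 1): total = 1704.2
  Site D (1, 7): total = 979.6
Minimum is at Site D with total 979.6 km.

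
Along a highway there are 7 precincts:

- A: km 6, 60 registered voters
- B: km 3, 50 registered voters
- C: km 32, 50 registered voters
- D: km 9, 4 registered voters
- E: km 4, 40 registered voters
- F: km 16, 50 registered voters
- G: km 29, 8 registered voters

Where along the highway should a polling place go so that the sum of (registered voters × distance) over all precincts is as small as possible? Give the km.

For a sum of weighted absolute distances on a line, the optimum is the weighted median (not the mean). Total weight W = 262; half-weight = 131.
Sort by position and accumulate weight:
  km 3 (B, w=50) → cum 50
  km 4 (E, w=40) → cum 90
  km 6 (A, w=60) → cum 150  ≥ 131 → median here
  km 9 (D, w=4) → cum 154
  km 16 (F, w=50) → cum 204
  km 29 (G, w=8) → cum 212
  km 32 (C, w=50) → cum 262
Optimal location: km 6.

x = 6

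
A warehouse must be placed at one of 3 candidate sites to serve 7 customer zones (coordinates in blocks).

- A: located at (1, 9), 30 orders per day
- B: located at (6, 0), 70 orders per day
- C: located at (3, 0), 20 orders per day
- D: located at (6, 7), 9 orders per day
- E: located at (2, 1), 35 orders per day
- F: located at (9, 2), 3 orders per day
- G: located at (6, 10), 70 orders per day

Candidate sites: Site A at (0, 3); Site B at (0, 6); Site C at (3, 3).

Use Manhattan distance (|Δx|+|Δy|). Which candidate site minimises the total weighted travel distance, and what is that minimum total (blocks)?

Total weighted distance at each candidate:
  Site A (0, 3): total = 2130
  Site B (0, 6): total = 2187
  Site C (3, 3): total = 1609
Minimum is at Site C with total 1609 blocks.

Site C, total 1609 blocks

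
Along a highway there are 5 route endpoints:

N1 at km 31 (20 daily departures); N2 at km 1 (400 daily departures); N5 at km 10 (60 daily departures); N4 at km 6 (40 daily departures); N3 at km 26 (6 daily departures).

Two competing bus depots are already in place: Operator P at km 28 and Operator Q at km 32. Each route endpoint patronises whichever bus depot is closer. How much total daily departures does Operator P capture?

The indifferent point is the midpoint (28+32)/2 = 30; route endpoints left of it (closer to Operator P at 28) go to Operator P, those right go to Operator Q.
  N2 at 1 (w=400) → Operator P
  N4 at 6 (w=40) → Operator P
  N5 at 10 (w=60) → Operator P
  N3 at 26 (w=6) → Operator P
  N1 at 31 (w=20) → Operator Q
Operator P captures 506; Operator Q captures 20.

506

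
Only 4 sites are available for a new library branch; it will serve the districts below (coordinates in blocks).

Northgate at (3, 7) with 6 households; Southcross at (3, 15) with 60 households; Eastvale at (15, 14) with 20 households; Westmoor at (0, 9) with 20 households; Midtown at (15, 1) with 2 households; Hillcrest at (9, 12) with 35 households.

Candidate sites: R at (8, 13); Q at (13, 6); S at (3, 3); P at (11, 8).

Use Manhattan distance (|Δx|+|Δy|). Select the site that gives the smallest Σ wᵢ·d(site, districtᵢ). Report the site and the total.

Total weighted distance at each candidate:
  R (8, 13): total = 994
  Q (13, 6): total = 2090
  S (3, 3): total = 1937
  P (11, 8): total = 1626
Minimum is at R with total 994 blocks.

R, total 994 blocks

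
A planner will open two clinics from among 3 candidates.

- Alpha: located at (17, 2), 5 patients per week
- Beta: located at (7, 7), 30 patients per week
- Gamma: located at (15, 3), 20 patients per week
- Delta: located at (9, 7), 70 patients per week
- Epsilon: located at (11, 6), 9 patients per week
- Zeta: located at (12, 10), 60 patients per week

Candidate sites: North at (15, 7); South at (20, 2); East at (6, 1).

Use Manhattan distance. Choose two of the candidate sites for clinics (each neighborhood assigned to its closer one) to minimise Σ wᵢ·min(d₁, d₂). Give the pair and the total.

Evaluate every pair (each demand assigned to the nearer of the two):
  {North, East}: total = 1150
  {North, South}: total = 1160
  {South, East}: total = 1965
Best pair: {North, East} with total 1150.

{North, East}, total 1150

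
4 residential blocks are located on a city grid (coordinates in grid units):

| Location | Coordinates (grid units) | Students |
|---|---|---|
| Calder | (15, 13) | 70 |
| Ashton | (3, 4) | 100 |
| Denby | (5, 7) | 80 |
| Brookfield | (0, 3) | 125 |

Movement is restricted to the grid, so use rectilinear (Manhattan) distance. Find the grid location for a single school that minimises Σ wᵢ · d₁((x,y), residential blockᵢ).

Manhattan distance separates: Σwᵢ(|x−xᵢ|+|y−yᵢ|) = Σwᵢ|x−xᵢ| + Σwᵢ|y−yᵢ|, so x and y are optimised independently as 1-D weighted medians.
Total weight W = 375; half = 187.5.
x-coordinate, sorted with cumulative weight:
  x=0 (Brookfield, w=125) cum 125
  x=3 (Ashton, w=100) cum 225  ← median
  x=5 (Denby, w=80) cum 305
  x=15 (Calder, w=70) cum 375
⇒ x* = 3
y-coordinate, sorted with cumulative weight:
  y=3 (Brookfield, w=125) cum 125
  y=4 (Ashton, w=100) cum 225  ← median
  y=7 (Denby, w=80) cum 305
  y=13 (Calder, w=70) cum 375
⇒ y* = 4

(3, 4)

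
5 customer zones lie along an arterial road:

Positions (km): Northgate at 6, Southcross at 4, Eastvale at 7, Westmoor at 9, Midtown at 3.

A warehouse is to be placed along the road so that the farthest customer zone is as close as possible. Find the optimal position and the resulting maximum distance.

The 1-center on a line is the midpoint of the two extreme points: leftmost at 3, rightmost at 9.
Optimal location = (3 + 9)/2 = 6; maximum distance = (9 − 3)/2 = 3.

location 6, max distance 3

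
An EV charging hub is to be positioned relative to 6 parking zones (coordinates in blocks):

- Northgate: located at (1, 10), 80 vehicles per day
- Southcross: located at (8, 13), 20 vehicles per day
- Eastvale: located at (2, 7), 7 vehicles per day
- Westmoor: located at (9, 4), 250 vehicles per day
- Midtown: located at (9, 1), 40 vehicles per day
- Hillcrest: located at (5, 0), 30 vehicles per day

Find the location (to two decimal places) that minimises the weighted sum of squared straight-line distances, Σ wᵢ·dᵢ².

(7.06, 5.03)

The minimiser of Σwᵢ‖p−pᵢ‖² is the weighted centroid p* = (Σwᵢpᵢ)/(Σwᵢ).
Σwᵢ = 427.
Σwᵢxᵢ = 80·1 + 20·8 + 7·2 + 250·9 + 40·9 + 30·5 = 3014.
Σwᵢyᵢ = 80·10 + 20·13 + 7·7 + 250·4 + 40·1 + 30·0 = 2149.
x* = 3014/427 = 7.06, y* = 2149/427 = 5.03.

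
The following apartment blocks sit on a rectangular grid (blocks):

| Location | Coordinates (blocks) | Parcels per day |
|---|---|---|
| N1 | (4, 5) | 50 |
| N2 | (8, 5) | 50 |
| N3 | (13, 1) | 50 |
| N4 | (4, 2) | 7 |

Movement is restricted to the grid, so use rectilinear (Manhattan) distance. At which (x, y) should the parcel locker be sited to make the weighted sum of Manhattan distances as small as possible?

(8, 5)

Manhattan distance separates: Σwᵢ(|x−xᵢ|+|y−yᵢ|) = Σwᵢ|x−xᵢ| + Σwᵢ|y−yᵢ|, so x and y are optimised independently as 1-D weighted medians.
Total weight W = 157; half = 78.5.
x-coordinate, sorted with cumulative weight:
  x=4 (N1, w=50) cum 50
  x=4 (N4, w=7) cum 57
  x=8 (N2, w=50) cum 107  ← median
  x=13 (N3, w=50) cum 157
⇒ x* = 8
y-coordinate, sorted with cumulative weight:
  y=1 (N3, w=50) cum 50
  y=2 (N4, w=7) cum 57
  y=5 (N1, w=50) cum 107  ← median
  y=5 (N2, w=50) cum 157
⇒ y* = 5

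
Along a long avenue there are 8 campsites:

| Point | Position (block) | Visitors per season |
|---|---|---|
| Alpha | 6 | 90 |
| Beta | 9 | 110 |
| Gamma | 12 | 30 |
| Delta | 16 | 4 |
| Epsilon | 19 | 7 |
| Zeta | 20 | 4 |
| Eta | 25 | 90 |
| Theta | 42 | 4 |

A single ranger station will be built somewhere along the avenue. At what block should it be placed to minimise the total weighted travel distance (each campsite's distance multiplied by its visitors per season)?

x = 9

For a sum of weighted absolute distances on a line, the optimum is the weighted median (not the mean). Total weight W = 339; half-weight = 169.5.
Sort by position and accumulate weight:
  block 6 (Alpha, w=90) → cum 90
  block 9 (Beta, w=110) → cum 200  ≥ 169.5 → median here
  block 12 (Gamma, w=30) → cum 230
  block 16 (Delta, w=4) → cum 234
  block 19 (Epsilon, w=7) → cum 241
  block 20 (Zeta, w=4) → cum 245
  block 25 (Eta, w=90) → cum 335
  block 42 (Theta, w=4) → cum 339
Optimal location: block 9.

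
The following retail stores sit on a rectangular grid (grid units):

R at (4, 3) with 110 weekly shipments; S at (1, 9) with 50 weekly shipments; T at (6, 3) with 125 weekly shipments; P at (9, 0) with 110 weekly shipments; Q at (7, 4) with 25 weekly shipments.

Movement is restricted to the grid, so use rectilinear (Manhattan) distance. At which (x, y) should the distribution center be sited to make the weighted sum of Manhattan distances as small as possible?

(6, 3)

Manhattan distance separates: Σwᵢ(|x−xᵢ|+|y−yᵢ|) = Σwᵢ|x−xᵢ| + Σwᵢ|y−yᵢ|, so x and y are optimised independently as 1-D weighted medians.
Total weight W = 420; half = 210.
x-coordinate, sorted with cumulative weight:
  x=1 (S, w=50) cum 50
  x=4 (R, w=110) cum 160
  x=6 (T, w=125) cum 285  ← median
  x=7 (Q, w=25) cum 310
  x=9 (P, w=110) cum 420
⇒ x* = 6
y-coordinate, sorted with cumulative weight:
  y=0 (P, w=110) cum 110
  y=3 (R, w=110) cum 220  ← median
  y=3 (T, w=125) cum 345
  y=4 (Q, w=25) cum 370
  y=9 (S, w=50) cum 420
⇒ y* = 3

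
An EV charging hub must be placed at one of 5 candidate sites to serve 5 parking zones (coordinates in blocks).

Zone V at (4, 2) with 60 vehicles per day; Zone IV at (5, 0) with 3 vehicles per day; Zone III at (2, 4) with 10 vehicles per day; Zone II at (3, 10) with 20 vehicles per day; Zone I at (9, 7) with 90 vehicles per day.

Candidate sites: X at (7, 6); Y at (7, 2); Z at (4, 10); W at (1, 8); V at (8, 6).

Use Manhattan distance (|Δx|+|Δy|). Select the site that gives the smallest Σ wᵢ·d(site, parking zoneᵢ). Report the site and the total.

Total weighted distance at each candidate:
  X (7, 6): total = 944
  Y (7, 2): total = 1132
  Z (4, 10): total = 1333
  W (1, 8): total = 1516
  V (8, 6): total = 947
Minimum is at X with total 944 blocks.

X, total 944 blocks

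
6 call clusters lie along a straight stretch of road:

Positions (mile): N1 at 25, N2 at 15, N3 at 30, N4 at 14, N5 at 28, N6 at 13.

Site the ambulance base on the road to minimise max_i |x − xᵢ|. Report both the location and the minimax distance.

location 21.5, max distance 8.5

The 1-center on a line is the midpoint of the two extreme points: leftmost at 13, rightmost at 30.
Optimal location = (13 + 30)/2 = 21.5; maximum distance = (30 − 13)/2 = 8.5.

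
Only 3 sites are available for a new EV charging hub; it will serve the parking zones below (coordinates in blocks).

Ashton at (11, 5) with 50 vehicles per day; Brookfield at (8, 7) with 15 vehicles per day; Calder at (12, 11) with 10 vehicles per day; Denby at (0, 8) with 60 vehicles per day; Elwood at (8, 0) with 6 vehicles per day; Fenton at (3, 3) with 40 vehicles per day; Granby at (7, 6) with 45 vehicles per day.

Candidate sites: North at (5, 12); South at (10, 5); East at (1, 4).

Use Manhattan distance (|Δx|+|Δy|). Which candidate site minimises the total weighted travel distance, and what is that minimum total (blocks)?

South, total 1552 blocks

Total weighted distance at each candidate:
  North (5, 12): total = 2280
  South (10, 5): total = 1552
  East (1, 4): total = 1726
Minimum is at South with total 1552 blocks.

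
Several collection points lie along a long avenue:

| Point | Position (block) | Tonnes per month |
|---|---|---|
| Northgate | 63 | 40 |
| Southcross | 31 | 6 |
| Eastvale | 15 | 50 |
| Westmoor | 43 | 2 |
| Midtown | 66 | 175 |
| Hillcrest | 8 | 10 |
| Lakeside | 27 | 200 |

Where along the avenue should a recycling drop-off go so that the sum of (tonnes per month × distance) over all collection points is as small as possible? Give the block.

x = 27

For a sum of weighted absolute distances on a line, the optimum is the weighted median (not the mean). Total weight W = 483; half-weight = 241.5.
Sort by position and accumulate weight:
  block 8 (Hillcrest, w=10) → cum 10
  block 15 (Eastvale, w=50) → cum 60
  block 27 (Lakeside, w=200) → cum 260  ≥ 241.5 → median here
  block 31 (Southcross, w=6) → cum 266
  block 43 (Westmoor, w=2) → cum 268
  block 63 (Northgate, w=40) → cum 308
  block 66 (Midtown, w=175) → cum 483
Optimal location: block 27.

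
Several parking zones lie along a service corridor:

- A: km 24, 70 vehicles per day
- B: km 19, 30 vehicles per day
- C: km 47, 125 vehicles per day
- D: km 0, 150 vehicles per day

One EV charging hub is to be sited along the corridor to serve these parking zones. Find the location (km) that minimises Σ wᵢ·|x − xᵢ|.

x = 24

For a sum of weighted absolute distances on a line, the optimum is the weighted median (not the mean). Total weight W = 375; half-weight = 187.5.
Sort by position and accumulate weight:
  km 0 (D, w=150) → cum 150
  km 19 (B, w=30) → cum 180
  km 24 (A, w=70) → cum 250  ≥ 187.5 → median here
  km 47 (C, w=125) → cum 375
Optimal location: km 24.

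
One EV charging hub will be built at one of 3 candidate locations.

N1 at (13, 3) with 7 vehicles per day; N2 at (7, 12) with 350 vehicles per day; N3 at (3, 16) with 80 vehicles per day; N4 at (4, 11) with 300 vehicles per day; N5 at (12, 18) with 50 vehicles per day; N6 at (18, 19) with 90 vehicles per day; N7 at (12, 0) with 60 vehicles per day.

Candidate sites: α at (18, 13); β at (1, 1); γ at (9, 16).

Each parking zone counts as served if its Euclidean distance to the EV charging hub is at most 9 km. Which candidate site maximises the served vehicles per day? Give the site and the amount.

Coverage radius r = 9 km; a point is covered iff (Δx)²+(Δy)² ≤ 9² = 81.
  α (18, 13): covers {N5, N6} → 140
  β (1, 1): covers {none} → 0
  γ (9, 16): covers {N2, N3, N4, N5} → 780
Maximum coverage at γ: 780 vehicles per day.

γ, covering 780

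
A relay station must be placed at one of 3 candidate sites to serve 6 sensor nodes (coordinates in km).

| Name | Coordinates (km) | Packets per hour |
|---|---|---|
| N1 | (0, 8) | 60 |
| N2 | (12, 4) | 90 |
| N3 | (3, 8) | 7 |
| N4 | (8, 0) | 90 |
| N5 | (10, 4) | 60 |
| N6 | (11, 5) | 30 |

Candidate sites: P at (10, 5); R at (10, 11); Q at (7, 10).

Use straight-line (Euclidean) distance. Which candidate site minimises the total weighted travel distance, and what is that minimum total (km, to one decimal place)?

Total weighted distance at each candidate:
  P (10, 5): total = 1455.6
  R (10, 11): total = 2943.7
  Q (7, 10): total = 2670.1
Minimum is at P with total 1455.6 km.

P, total 1455.6 km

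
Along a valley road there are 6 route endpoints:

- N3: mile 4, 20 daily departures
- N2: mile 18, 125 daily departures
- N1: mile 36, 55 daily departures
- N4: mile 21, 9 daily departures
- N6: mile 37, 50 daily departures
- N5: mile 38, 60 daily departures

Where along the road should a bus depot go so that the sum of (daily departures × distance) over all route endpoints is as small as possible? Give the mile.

For a sum of weighted absolute distances on a line, the optimum is the weighted median (not the mean). Total weight W = 319; half-weight = 159.5.
Sort by position and accumulate weight:
  mile 4 (N3, w=20) → cum 20
  mile 18 (N2, w=125) → cum 145
  mile 21 (N4, w=9) → cum 154
  mile 36 (N1, w=55) → cum 209  ≥ 159.5 → median here
  mile 37 (N6, w=50) → cum 259
  mile 38 (N5, w=60) → cum 319
Optimal location: mile 36.

x = 36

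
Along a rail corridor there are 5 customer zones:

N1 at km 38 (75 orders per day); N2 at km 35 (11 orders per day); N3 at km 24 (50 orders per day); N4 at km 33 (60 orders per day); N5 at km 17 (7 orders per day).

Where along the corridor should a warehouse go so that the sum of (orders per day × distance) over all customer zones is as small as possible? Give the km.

For a sum of weighted absolute distances on a line, the optimum is the weighted median (not the mean). Total weight W = 203; half-weight = 101.5.
Sort by position and accumulate weight:
  km 17 (N5, w=7) → cum 7
  km 24 (N3, w=50) → cum 57
  km 33 (N4, w=60) → cum 117  ≥ 101.5 → median here
  km 35 (N2, w=11) → cum 128
  km 38 (N1, w=75) → cum 203
Optimal location: km 33.

x = 33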